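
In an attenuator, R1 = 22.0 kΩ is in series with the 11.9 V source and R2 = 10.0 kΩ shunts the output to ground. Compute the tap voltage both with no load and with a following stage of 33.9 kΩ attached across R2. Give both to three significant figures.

Unloaded: 3.72 V; loaded: 3.09 V

Open-circuit: V = 11.9 × 10.0/(22.0 + 10.0) = 3.72 V.
With the load, R2 becomes R2‖R_L = 7.722 kΩ, so V = 11.9 × 7.722/29.72 = 3.09 V.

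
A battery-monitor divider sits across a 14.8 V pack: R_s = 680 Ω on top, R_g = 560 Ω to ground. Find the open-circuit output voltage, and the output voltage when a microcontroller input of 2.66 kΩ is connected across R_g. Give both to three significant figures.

Open-circuit: V = 14.8 × 560/(680 + 560) = 6.68 V.
With the load, R_g becomes R_g‖R_L = 462.6 Ω, so V = 14.8 × 462.6/1143 = 5.99 V.

Unloaded: 6.68 V; loaded: 5.99 V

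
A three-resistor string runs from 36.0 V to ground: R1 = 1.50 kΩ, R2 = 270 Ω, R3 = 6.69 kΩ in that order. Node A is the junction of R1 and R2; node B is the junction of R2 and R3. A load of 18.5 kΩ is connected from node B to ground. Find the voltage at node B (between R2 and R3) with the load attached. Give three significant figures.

At node B, R3 is in parallel with the load: R3‖R_L = 4913 Ω.
Below node A the resistance is R2 + (R3‖R_L) = 5183 Ω, so V_A = 36.0 × 5183/6683 = 27.92 V.
Then V_B = V_A × (R3‖R_L)/(R2 + R3‖R_L) = 27.92 × 4913/5183 = 26.5 V.

V ≈ 26.5 V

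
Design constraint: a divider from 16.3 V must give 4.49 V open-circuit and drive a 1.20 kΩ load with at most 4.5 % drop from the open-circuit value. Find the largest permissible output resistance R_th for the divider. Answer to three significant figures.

Loading drop = R_th/(R_th + R_L) ≤ 0.0450, so R_th ≤ R_L · ε/(1−ε) = 1.20 kΩ × 0.0450/0.9550 = 56.5 Ω.
(Any R1, R2 with R2/(R1+R2) = 0.275 and R1‖R2 ≤ 56.5 Ω will meet the spec.)

R_th ≤ 56.5 Ω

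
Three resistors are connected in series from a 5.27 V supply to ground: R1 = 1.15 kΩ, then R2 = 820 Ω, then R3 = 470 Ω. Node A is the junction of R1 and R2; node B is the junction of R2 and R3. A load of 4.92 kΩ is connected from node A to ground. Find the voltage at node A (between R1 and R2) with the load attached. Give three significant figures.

Below node A the series string R2+R3 = 1290 Ω sits in parallel with the 4920 Ω load: 1022 Ω.
V_A = 5.27 × 1022/(1150 + 1022) = 2.48 V.

V ≈ 2.48 V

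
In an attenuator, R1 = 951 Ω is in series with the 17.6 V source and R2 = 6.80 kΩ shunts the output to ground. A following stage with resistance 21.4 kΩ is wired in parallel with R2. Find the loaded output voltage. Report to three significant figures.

The load sits in parallel with R2: R2‖R_L = (6800 × 21400) / (6800 + 21400) = 5160 Ω.
V_out = 17.6 × 5160 / (951 + 5160) = 17.6 × 5160/6111 = 14.9 V.

V_out ≈ 14.9 V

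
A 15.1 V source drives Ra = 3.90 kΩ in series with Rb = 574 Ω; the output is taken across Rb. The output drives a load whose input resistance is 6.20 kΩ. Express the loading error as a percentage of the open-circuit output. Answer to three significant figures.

7.47 %

The divider's output (Thévenin) resistance is Ra‖Rb = 500.4 Ω.
Fractional drop under load = R_th/(R_th + R_L) = 500.4 / (500.4 + 6200) = 0.07468.
So the output falls by 7.47 %.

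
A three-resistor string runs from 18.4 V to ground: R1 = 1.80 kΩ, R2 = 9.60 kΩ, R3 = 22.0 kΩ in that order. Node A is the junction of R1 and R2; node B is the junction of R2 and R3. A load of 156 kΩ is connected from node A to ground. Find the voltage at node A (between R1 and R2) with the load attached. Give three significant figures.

V ≈ 17.2 V

Below node A the series string R2+R3 = 31.60 kΩ sits in parallel with the 156 kΩ load: 26.28 kΩ.
V_A = 18.4 × 26.28/(1.80 + 26.28) = 17.2 V.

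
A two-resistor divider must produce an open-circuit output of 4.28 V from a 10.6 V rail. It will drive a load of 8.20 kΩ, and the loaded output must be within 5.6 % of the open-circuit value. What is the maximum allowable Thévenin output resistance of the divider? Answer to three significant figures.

Loading drop = R_th/(R_th + R_L) ≤ 0.0560, so R_th ≤ R_L · ε/(1−ε) = 8.20 kΩ × 0.0560/0.9440 = 486 Ω.
(Any R1, R2 with R2/(R1+R2) = 0.404 and R1‖R2 ≤ 486 Ω will meet the spec.)

R_th ≤ 486 Ω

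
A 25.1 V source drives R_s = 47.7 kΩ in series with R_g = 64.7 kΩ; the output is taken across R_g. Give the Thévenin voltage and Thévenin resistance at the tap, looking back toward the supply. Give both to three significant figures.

V_th is the open-circuit tap voltage: 25.1 × 64.7/(47.7 + 64.7) = 14.4 V.
With the supply zeroed, R_s and R_g appear in parallel from the tap: R_th = R_s‖R_g = (47.7 × 64.7)/112.4 = 27.5 kΩ.

V_th = 14.4 V, R_th = 27.5 kΩ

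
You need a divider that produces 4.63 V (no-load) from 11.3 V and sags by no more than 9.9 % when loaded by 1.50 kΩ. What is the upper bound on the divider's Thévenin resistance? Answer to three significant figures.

R_th ≤ 165 Ω

Loading drop = R_th/(R_th + R_L) ≤ 0.0990, so R_th ≤ R_L · ε/(1−ε) = 1.50 kΩ × 0.0990/0.9010 = 165 Ω.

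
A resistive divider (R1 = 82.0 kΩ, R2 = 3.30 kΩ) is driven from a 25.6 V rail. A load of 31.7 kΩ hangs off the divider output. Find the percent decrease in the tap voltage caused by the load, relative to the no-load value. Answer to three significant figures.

Unloaded V = 25.6 × 3.30/85.30 = 0.99039 V.
Loaded: R2‖R_L = 2.989 kΩ, giving V = 25.6 × 2.989/84.99 = 0.90029 V.
Drop = (0.99039 − 0.90029) / 0.99039 = 9.10 %.

9.10 %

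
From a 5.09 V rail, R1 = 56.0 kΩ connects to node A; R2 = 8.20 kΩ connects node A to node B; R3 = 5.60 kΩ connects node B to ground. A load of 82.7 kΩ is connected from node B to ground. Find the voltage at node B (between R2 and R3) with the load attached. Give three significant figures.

V ≈ 0.384 V

At node B, R3 is in parallel with the load: R3‖R_L = 5.245 kΩ.
Below node A the resistance is R2 + (R3‖R_L) = 13.44 kΩ, so V_A = 5.09 × 13.44/69.44 = 0.9854 V.
Then V_B = V_A × (R3‖R_L)/(R2 + R3‖R_L) = 0.9854 × 5.245/13.44 = 0.384 V.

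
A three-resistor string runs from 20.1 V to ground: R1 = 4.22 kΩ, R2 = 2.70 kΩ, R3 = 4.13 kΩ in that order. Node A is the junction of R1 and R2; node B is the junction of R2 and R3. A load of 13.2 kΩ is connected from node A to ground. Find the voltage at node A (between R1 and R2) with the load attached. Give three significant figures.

V ≈ 10.4 V

Below node A the series string R2+R3 = 6.830 kΩ sits in parallel with the 13.2 kΩ load: 4.501 kΩ.
V_A = 20.1 × 4.501/(4.22 + 4.501) = 10.4 V.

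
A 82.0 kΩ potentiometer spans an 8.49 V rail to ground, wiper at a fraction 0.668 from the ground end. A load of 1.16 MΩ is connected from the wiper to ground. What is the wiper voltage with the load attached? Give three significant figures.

The wiper splits the pot into (1−α)R = 27.22 kΩ above and αR = 54.78 kΩ below.
Lower section ‖ load = 52.31 kΩ.
V_wiper = 8.49 × 52.31/(27.22 + 52.31) = 5.58 V.

V ≈ 5.58 V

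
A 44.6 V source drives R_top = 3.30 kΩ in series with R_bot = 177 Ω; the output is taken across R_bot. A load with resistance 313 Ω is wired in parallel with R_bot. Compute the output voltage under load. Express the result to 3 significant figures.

V_out ≈ 1.48 V

The load sits in parallel with R_bot: R_bot‖R_L = (177 × 313) / (177 + 313) = 113.1 Ω.
V_out = 44.6 × 113.1 / (3300 + 113.1) = 44.6 × 113.1/3413 = 1.48 V.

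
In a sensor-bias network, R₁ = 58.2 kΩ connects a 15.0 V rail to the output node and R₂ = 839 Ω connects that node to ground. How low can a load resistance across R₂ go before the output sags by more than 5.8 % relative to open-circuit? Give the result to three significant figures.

R_L(min) ≈ 13.4 kΩ

Output resistance R_th = R₁‖R₂ = (58200 × 839)/59040 = 827.1 Ω.
The fractional drop is R_th/(R_th + R_L); requiring this ≤ 0.0580 gives R_L ≥ R_th(1/0.0580 − 1) = 827.1 × 16.24 = 13.4 kΩ.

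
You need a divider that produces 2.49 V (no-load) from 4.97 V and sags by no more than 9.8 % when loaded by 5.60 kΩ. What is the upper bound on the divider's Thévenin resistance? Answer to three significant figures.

R_th ≤ 608 Ω

Loading drop = R_th/(R_th + R_L) ≤ 0.0980, so R_th ≤ R_L · ε/(1−ε) = 5.60 kΩ × 0.0980/0.9020 = 608 Ω.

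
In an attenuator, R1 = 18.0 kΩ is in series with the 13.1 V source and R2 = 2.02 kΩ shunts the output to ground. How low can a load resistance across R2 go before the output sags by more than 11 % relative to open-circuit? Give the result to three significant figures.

Output resistance R_th = R1‖R2 = (18.0 × 2.02)/20.02 = 1.816 kΩ.
The fractional drop is R_th/(R_th + R_L); requiring this ≤ 0.110 gives R_L ≥ R_th(1/0.110 − 1) = 1.816 × 8.091 = 14.7 kΩ.

R_L(min) ≈ 14.7 kΩ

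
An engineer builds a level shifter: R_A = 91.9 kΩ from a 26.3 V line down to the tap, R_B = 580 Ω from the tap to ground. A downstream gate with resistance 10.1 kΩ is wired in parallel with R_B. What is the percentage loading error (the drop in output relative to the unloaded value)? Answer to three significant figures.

5.40 %

The divider's output (Thévenin) resistance is R_A‖R_B = 576.4 Ω.
Fractional drop under load = R_th/(R_th + R_L) = 576.4 / (576.4 + 10100) = 0.05398.
So the output falls by 5.40 %.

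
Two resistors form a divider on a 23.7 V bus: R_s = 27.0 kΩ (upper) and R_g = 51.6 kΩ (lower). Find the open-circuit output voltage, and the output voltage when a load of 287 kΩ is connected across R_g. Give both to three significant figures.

Open-circuit: V = 23.7 × 51.6/(27.0 + 51.6) = 15.6 V.
With the load, R_g becomes R_g‖R_L = 43.74 kΩ, so V = 23.7 × 43.74/70.74 = 14.7 V.

Unloaded: 15.6 V; loaded: 14.7 V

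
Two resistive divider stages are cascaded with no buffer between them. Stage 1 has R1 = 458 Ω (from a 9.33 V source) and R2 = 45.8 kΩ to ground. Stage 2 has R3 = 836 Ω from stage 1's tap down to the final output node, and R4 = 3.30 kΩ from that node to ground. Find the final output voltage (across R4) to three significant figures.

Stage 2 presents R3+R4 = 4136 Ω as a load on stage 1's tap.
Stage 1's lower leg becomes R2‖(R3+R4) = 3793 Ω, so V_mid = 9.33 × 3793/4251 = 8.325 V.
Stage 2 is itself unloaded: V_out = V_mid × R4/(R3+R4) = 8.325 × 3300/4136 = 6.64 V.

V_out ≈ 6.64 V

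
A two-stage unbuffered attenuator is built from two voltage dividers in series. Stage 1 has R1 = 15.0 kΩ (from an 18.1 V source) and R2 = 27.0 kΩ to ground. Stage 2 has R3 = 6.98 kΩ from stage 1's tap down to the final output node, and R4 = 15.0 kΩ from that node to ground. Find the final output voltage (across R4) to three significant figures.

Stage 2 presents R3+R4 = 21.98 kΩ as a load on stage 1's tap.
Stage 1's lower leg becomes R2‖(R3+R4) = 12.12 kΩ, so V_mid = 18.1 × 12.12/27.12 = 8.088 V.
Stage 2 is itself unloaded: V_out = V_mid × R4/(R3+R4) = 8.088 × 15.0/21.98 = 5.52 V.

V_out ≈ 5.52 V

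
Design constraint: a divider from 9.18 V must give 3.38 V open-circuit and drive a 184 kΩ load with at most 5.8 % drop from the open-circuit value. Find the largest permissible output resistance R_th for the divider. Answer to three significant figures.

R_th ≤ 11.3 kΩ

Loading drop = R_th/(R_th + R_L) ≤ 0.0580, so R_th ≤ R_L · ε/(1−ε) = 184 kΩ × 0.0580/0.9420 = 11.3 kΩ.
(Any R1, R2 with R2/(R1+R2) = 0.368 and R1‖R2 ≤ 11.3 kΩ will meet the spec.)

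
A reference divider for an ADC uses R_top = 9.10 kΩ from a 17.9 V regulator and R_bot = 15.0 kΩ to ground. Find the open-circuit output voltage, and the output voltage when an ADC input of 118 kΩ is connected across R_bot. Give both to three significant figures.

Open-circuit: V = 17.9 × 15.0/(9.10 + 15.0) = 11.1 V.
With the load, R_bot becomes R_bot‖R_L = 13.31 kΩ, so V = 17.9 × 13.31/22.41 = 10.6 V.

Unloaded: 11.1 V; loaded: 10.6 V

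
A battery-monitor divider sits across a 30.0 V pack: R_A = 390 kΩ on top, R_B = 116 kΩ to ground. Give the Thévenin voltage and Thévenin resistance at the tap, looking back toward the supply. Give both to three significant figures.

V_th = 6.88 V, R_th = 89.4 kΩ

V_th is the open-circuit tap voltage: 30.0 × 116/(390 + 116) = 6.88 V.
With the supply zeroed, R_A and R_B appear in parallel from the tap: R_th = R_A‖R_B = (390 × 116)/506.0 = 89.4 kΩ.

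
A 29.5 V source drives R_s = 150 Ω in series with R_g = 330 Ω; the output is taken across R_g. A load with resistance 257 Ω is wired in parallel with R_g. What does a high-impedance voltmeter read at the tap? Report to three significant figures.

The load sits in parallel with R_g: R_g‖R_L = (330 × 257) / (330 + 257) = 144.5 Ω.
V_out = 29.5 × 144.5 / (150 + 144.5) = 29.5 × 144.5/294.5 = 14.5 V.
(Unloaded it would have been 20.3 V.)

V_out ≈ 14.5 V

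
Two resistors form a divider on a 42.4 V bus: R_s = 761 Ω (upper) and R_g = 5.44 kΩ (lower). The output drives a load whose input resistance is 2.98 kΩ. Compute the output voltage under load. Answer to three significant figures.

V_out ≈ 30.4 V

The load sits in parallel with R_g: R_g‖R_L = (5440 × 2980) / (5440 + 2980) = 1925 Ω.
V_out = 42.4 × 1925 / (761 + 1925) = 42.4 × 1925/2686 = 30.4 V.
(Unloaded it would have been 37.2 V.)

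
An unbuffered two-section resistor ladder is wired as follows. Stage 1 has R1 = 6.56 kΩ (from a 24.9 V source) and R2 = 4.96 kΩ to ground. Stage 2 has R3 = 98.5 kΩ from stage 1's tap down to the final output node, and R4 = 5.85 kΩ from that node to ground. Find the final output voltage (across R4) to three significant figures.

V_out ≈ 0.585 V

Stage 2 presents R3+R4 = 104.3 kΩ as a load on stage 1's tap.
Stage 1's lower leg becomes R2‖(R3+R4) = 4.735 kΩ, so V_mid = 24.9 × 4.735/11.29 = 10.44 V.
Stage 2 is itself unloaded: V_out = V_mid × R4/(R3+R4) = 10.44 × 5.85/104.3 = 0.585 V.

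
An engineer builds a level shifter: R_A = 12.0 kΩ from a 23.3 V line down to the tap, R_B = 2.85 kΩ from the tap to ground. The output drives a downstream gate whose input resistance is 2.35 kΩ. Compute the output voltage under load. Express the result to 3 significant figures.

V_out ≈ 2.26 V

The load sits in parallel with R_B: R_B‖R_L = (2.85 × 2.35) / (2.85 + 2.35) = 1.288 kΩ.
V_out = 23.3 × 1.288 / (12.0 + 1.288) = 23.3 × 1.288/13.29 = 2.26 V.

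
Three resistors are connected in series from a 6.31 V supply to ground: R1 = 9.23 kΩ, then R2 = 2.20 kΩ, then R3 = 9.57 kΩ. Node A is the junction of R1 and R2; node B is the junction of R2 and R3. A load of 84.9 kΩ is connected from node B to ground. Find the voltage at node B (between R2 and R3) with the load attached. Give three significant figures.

At node B, R3 is in parallel with the load: R3‖R_L = 8.601 kΩ.
Below node A the resistance is R2 + (R3‖R_L) = 10.80 kΩ, so V_A = 6.31 × 10.80/20.03 = 3.402 V.
Then V_B = V_A × (R3‖R_L)/(R2 + R3‖R_L) = 3.402 × 8.601/10.80 = 2.71 V.

V ≈ 2.71 V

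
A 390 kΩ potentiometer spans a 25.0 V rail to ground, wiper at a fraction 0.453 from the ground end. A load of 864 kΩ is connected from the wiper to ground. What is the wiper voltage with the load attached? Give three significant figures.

V ≈ 10.2 V

The wiper splits the pot into (1−α)R = 213.3 kΩ above and αR = 176.7 kΩ below.
Lower section ‖ load = 146.7 kΩ.
V_wiper = 25.0 × 146.7/(213.3 + 146.7) = 10.2 V.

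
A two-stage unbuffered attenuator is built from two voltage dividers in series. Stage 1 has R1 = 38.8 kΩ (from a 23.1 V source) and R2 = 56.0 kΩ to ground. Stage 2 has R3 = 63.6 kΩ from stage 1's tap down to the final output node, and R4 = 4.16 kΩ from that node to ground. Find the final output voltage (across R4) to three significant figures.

V_out ≈ 0.626 V

Stage 2 presents R3+R4 = 67.76 kΩ as a load on stage 1's tap.
Stage 1's lower leg becomes R2‖(R3+R4) = 30.66 kΩ, so V_mid = 23.1 × 30.66/69.46 = 10.20 V.
Stage 2 is itself unloaded: V_out = V_mid × R4/(R3+R4) = 10.20 × 4.16/67.76 = 0.626 V.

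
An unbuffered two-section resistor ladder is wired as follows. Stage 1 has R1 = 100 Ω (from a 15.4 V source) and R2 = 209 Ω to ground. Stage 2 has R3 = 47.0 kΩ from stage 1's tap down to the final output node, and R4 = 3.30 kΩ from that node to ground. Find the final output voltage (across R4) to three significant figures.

V_out ≈ 0.682 V

Stage 2 presents R3+R4 = 50300 Ω as a load on stage 1's tap.
Stage 1's lower leg becomes R2‖(R3+R4) = 208.1 Ω, so V_mid = 15.4 × 208.1/308.1 = 10.40 V.
Stage 2 is itself unloaded: V_out = V_mid × R4/(R3+R4) = 10.40 × 3300/50300 = 0.682 V.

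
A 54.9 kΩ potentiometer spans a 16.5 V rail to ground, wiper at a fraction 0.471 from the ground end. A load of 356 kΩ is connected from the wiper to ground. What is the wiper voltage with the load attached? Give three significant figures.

The wiper splits the pot into (1−α)R = 29.04 kΩ above and αR = 25.86 kΩ below.
Lower section ‖ load = 24.11 kΩ.
V_wiper = 16.5 × 24.11/(29.04 + 24.11) = 7.48 V.

V ≈ 7.48 V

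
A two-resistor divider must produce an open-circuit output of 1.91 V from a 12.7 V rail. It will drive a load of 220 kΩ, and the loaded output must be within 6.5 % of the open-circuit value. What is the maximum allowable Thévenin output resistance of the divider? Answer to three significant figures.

Loading drop = R_th/(R_th + R_L) ≤ 0.0650, so R_th ≤ R_L · ε/(1−ε) = 220 kΩ × 0.0650/0.9350 = 15.3 kΩ.

R_th ≤ 15.3 kΩ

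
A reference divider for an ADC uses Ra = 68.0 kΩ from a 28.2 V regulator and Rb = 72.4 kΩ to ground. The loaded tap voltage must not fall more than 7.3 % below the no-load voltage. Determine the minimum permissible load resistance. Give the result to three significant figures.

R_L(min) ≈ 445 kΩ

Output resistance R_th = Ra‖Rb = (68.0 × 72.4)/140.4 = 35.07 kΩ.
The fractional drop is R_th/(R_th + R_L); requiring this ≤ 0.0730 gives R_L ≥ R_th(1/0.0730 − 1) = 35.07 × 12.70 = 445 kΩ.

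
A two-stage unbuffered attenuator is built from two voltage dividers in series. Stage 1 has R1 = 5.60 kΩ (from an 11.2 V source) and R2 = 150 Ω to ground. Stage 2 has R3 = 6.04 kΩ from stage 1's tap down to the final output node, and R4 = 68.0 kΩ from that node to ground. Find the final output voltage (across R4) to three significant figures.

V_out ≈ 0.268 V

Stage 2 presents R3+R4 = 74040 Ω as a load on stage 1's tap.
Stage 1's lower leg becomes R2‖(R3+R4) = 149.7 Ω, so V_mid = 11.2 × 149.7/5750 = 0.2916 V.
Stage 2 is itself unloaded: V_out = V_mid × R4/(R3+R4) = 0.2916 × 68000/74040 = 0.268 V.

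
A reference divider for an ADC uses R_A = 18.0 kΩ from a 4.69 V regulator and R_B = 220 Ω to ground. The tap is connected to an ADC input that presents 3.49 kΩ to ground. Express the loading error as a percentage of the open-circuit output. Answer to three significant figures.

The divider's output (Thévenin) resistance is R_A‖R_B = 217.3 Ω.
Fractional drop under load = R_th/(R_th + R_L) = 217.3 / (217.3 + 3490) = 0.05863.
So the output falls by 5.86 %.

5.86 %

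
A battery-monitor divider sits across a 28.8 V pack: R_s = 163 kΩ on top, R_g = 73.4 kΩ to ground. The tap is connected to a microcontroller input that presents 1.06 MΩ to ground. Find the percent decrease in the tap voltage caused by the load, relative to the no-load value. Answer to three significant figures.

4.56 %

The divider's output (Thévenin) resistance is R_s‖R_g = 50.61 kΩ.
Fractional drop under load = R_th/(R_th + R_L) = 50.61 / (50.61 + 1060) = 0.04557.
So the output falls by 4.56 %.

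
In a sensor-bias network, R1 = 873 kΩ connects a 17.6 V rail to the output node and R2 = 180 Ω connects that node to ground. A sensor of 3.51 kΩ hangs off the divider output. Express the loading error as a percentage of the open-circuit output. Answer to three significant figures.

The divider's output (Thévenin) resistance is R1‖R2 = 180.0 Ω.
Fractional drop under load = R_th/(R_th + R_L) = 180.0 / (180.0 + 3510) = 0.04877.
So the output falls by 4.88 %.

4.88 %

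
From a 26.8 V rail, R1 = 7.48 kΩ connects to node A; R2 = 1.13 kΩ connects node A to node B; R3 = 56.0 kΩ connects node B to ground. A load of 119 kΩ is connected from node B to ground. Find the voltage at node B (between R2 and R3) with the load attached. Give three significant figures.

V ≈ 21.9 V

At node B, R3 is in parallel with the load: R3‖R_L = 38.08 kΩ.
Below node A the resistance is R2 + (R3‖R_L) = 39.21 kΩ, so V_A = 26.8 × 39.21/46.69 = 22.51 V.
Then V_B = V_A × (R3‖R_L)/(R2 + R3‖R_L) = 22.51 × 38.08/39.21 = 21.9 V.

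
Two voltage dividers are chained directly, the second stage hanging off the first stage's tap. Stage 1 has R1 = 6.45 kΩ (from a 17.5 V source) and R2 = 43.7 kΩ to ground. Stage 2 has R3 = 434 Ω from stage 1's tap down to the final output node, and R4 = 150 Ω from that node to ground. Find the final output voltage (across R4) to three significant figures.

Stage 2 presents R3+R4 = 584.0 Ω as a load on stage 1's tap.
Stage 1's lower leg becomes R2‖(R3+R4) = 576.3 Ω, so V_mid = 17.5 × 576.3/7026 = 1.435 V.
Stage 2 is itself unloaded: V_out = V_mid × R4/(R3+R4) = 1.435 × 150/584.0 = 0.369 V.

V_out ≈ 0.369 V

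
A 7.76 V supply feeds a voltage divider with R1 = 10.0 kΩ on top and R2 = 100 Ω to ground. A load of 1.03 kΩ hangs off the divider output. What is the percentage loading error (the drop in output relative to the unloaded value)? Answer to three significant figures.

8.77 %

The divider's output (Thévenin) resistance is R1‖R2 = 99.01 Ω.
Fractional drop under load = R_th/(R_th + R_L) = 99.01 / (99.01 + 1030) = 0.08770.
So the output falls by 8.77 %.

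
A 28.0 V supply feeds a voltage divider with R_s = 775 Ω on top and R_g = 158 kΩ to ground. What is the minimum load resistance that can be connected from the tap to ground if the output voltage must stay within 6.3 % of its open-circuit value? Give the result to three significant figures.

Output resistance R_th = R_s‖R_g = (775 × 158000)/158800 = 771.2 Ω.
The fractional drop is R_th/(R_th + R_L); requiring this ≤ 0.0630 gives R_L ≥ R_th(1/0.0630 − 1) = 771.2 × 14.87 = 11.5 kΩ.

R_L(min) ≈ 11.5 kΩ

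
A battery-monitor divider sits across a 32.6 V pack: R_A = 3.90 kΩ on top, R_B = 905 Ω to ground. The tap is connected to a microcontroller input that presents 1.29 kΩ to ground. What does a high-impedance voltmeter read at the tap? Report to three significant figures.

V_out ≈ 3.91 V

The load sits in parallel with R_B: R_B‖R_L = (905 × 1290) / (905 + 1290) = 531.9 Ω.
V_out = 32.6 × 531.9 / (3900 + 531.9) = 32.6 × 531.9/4432 = 3.91 V.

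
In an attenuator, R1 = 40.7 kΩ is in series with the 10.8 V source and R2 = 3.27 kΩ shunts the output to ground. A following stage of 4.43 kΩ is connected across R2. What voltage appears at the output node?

V_out ≈ 0.477 V

The load sits in parallel with R2: R2‖R_L = (3.27 × 4.43) / (3.27 + 4.43) = 1.881 kΩ.
V_out = 10.8 × 1.881 / (40.7 + 1.881) = 10.8 × 1.881/42.58 = 0.477 V.
(Unloaded it would have been 0.803 V.)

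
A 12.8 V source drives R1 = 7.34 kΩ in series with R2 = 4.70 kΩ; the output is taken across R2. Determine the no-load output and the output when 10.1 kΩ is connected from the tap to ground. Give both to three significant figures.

Open-circuit: V = 12.8 × 4.70/(7.34 + 4.70) = 5.00 V.
With the load, R2 becomes R2‖R_L = 3.207 kΩ, so V = 12.8 × 3.207/10.55 = 3.89 V.

Unloaded: 5.00 V; loaded: 3.89 V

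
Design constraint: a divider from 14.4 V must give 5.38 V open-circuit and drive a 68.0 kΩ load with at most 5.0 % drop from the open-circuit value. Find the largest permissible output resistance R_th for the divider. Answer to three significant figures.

R_th ≤ 3.58 kΩ

Loading drop = R_th/(R_th + R_L) ≤ 0.0500, so R_th ≤ R_L · ε/(1−ε) = 68.0 kΩ × 0.0500/0.9500 = 3.58 kΩ.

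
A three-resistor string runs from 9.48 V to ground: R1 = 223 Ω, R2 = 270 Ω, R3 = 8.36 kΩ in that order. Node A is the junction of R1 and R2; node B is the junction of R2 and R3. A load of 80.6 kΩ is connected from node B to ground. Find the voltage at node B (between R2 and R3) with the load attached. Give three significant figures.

At node B, R3 is in parallel with the load: R3‖R_L = 7574 Ω.
Below node A the resistance is R2 + (R3‖R_L) = 7844 Ω, so V_A = 9.48 × 7844/8067 = 9.218 V.
Then V_B = V_A × (R3‖R_L)/(R2 + R3‖R_L) = 9.218 × 7574/7844 = 8.90 V.

V ≈ 8.90 V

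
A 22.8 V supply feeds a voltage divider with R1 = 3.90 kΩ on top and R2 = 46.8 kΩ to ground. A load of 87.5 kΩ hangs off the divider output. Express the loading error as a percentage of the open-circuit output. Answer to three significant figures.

The divider's output (Thévenin) resistance is R1‖R2 = 3.600 kΩ.
Fractional drop under load = R_th/(R_th + R_L) = 3.600 / (3.600 + 87.5) = 0.03952.
So the output falls by 3.95 %.

3.95 %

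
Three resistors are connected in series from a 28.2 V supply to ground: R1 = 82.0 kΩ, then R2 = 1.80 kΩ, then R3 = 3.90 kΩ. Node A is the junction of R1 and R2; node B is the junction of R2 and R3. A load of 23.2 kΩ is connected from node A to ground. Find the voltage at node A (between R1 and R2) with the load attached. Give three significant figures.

Below node A the series string R2+R3 = 5.700 kΩ sits in parallel with the 23.2 kΩ load: 4.576 kΩ.
V_A = 28.2 × 4.576/(82.0 + 4.576) = 1.49 V.

V ≈ 1.49 V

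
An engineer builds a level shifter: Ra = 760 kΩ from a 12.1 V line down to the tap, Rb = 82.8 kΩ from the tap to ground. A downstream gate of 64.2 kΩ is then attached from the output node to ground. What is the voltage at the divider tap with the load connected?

The load sits in parallel with Rb: Rb‖R_L = (82.8 × 64.2) / (82.8 + 64.2) = 36.16 kΩ.
V_out = 12.1 × 36.16 / (760 + 36.16) = 12.1 × 36.16/796.2 = 0.550 V.
(Unloaded it would have been 1.19 V.)

V_out ≈ 0.550 V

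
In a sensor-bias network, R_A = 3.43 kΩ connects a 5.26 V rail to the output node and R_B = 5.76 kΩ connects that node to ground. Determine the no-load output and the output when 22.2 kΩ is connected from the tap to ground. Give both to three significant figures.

Open-circuit: V = 5.26 × 5.76/(3.43 + 5.76) = 3.30 V.
With the load, R_B becomes R_B‖R_L = 4.573 kΩ, so V = 5.26 × 4.573/8.003 = 3.01 V.

Unloaded: 3.30 V; loaded: 3.01 V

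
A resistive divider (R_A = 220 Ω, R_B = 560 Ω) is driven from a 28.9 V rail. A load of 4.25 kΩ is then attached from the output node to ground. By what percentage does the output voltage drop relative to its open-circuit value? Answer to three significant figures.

3.58 %

The divider's output (Thévenin) resistance is R_A‖R_B = 157.9 Ω.
Fractional drop under load = R_th/(R_th + R_L) = 157.9 / (157.9 + 4250) = 0.03583.
So the output falls by 3.58 %.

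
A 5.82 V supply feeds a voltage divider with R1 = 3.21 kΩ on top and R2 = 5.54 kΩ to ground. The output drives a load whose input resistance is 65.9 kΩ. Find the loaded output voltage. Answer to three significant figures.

V_out ≈ 3.57 V

The load sits in parallel with R2: R2‖R_L = (5.54 × 65.9) / (5.54 + 65.9) = 5.110 kΩ.
V_out = 5.82 × 5.110 / (3.21 + 5.110) = 5.82 × 5.110/8.320 = 3.57 V.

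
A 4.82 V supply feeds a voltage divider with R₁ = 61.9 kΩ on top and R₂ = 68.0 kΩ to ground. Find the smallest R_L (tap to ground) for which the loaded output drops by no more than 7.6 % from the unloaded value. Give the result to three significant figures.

R_L(min) ≈ 394 kΩ

Output resistance R_th = R₁‖R₂ = (61.9 × 68.0)/129.9 = 32.40 kΩ.
The fractional drop is R_th/(R_th + R_L); requiring this ≤ 0.0760 gives R_L ≥ R_th(1/0.0760 − 1) = 32.40 × 12.16 = 394 kΩ.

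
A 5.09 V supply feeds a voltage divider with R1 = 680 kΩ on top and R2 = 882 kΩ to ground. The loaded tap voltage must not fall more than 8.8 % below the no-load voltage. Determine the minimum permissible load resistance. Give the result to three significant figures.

R_L(min) ≈ 3.98 MΩ

Output resistance R_th = R1‖R2 = (680 × 882)/1562 = 384.0 kΩ.
The fractional drop is R_th/(R_th + R_L); requiring this ≤ 0.0880 gives R_L ≥ R_th(1/0.0880 − 1) = 384.0 × 10.36 = 3.98 MΩ.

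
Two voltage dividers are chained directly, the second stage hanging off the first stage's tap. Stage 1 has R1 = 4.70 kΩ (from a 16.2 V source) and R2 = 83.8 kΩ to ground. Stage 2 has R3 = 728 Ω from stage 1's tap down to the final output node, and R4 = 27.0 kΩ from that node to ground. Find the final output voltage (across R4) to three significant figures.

Stage 2 presents R3+R4 = 27730 Ω as a load on stage 1's tap.
Stage 1's lower leg becomes R2‖(R3+R4) = 20830 Ω, so V_mid = 16.2 × 20830/25530 = 13.22 V.
Stage 2 is itself unloaded: V_out = V_mid × R4/(R3+R4) = 13.22 × 27000/27730 = 12.9 V.

V_out ≈ 12.9 V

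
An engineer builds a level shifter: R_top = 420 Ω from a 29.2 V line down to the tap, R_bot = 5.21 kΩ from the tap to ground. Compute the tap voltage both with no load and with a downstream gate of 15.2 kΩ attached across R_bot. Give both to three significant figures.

Unloaded: 27.0 V; loaded: 26.3 V

Open-circuit: V = 29.2 × 5210/(420 + 5210) = 27.0 V.
With the load, R_bot becomes R_bot‖R_L = 3880 Ω, so V = 29.2 × 3880/4300 = 26.3 V.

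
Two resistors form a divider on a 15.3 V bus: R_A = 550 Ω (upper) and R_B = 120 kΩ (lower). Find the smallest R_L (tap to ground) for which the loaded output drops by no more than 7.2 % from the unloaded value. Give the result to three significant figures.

Output resistance R_th = R_A‖R_B = (550 × 120000)/120600 = 547.5 Ω.
The fractional drop is R_th/(R_th + R_L); requiring this ≤ 0.0720 gives R_L ≥ R_th(1/0.0720 − 1) = 547.5 × 12.89 = 7.06 kΩ.

R_L(min) ≈ 7.06 kΩ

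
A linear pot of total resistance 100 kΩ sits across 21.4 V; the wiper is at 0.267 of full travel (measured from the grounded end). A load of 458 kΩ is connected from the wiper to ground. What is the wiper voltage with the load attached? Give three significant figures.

V ≈ 5.48 V

The wiper splits the pot into (1−α)R = 73.30 kΩ above and αR = 26.70 kΩ below.
Lower section ‖ load = 25.23 kΩ.
V_wiper = 21.4 × 25.23/(73.30 + 25.23) = 5.48 V.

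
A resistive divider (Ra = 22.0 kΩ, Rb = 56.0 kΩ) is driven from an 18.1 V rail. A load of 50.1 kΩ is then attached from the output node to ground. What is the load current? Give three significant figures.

I_L ≈ 0.197 mA

Rb‖R_L = 26.44 kΩ; V_out = 18.1 × 26.44/48.44 = 9.880 V.
I_L = V_out / R_L = 9.880 / 50.1 kΩ = 0.197 mA.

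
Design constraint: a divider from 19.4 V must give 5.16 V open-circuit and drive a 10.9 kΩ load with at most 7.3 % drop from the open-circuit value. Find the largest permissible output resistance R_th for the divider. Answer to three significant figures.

R_th ≤ 858 Ω

Loading drop = R_th/(R_th + R_L) ≤ 0.0730, so R_th ≤ R_L · ε/(1−ε) = 10.9 kΩ × 0.0730/0.9270 = 858 Ω.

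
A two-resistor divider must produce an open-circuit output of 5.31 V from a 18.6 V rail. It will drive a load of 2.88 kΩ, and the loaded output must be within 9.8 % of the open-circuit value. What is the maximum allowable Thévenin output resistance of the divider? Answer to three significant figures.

Loading drop = R_th/(R_th + R_L) ≤ 0.0980, so R_th ≤ R_L · ε/(1−ε) = 2.88 kΩ × 0.0980/0.9020 = 313 Ω.
(Any R1, R2 with R2/(R1+R2) = 0.285 and R1‖R2 ≤ 313 Ω will meet the spec.)

R_th ≤ 313 Ω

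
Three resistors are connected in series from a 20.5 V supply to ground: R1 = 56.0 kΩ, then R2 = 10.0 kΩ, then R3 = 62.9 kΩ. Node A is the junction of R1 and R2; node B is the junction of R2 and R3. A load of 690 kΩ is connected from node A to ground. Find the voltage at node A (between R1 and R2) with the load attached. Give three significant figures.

Below node A the series string R2+R3 = 72.90 kΩ sits in parallel with the 690 kΩ load: 65.93 kΩ.
V_A = 20.5 × 65.93/(56.0 + 65.93) = 11.1 V.

V ≈ 11.1 V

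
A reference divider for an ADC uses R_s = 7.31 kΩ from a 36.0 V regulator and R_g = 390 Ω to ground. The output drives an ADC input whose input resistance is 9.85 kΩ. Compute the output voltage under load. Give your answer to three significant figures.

V_out ≈ 1.76 V

The load sits in parallel with R_g: R_g‖R_L = (390 × 9850) / (390 + 9850) = 375.1 Ω.
V_out = 36.0 × 375.1 / (7310 + 375.1) = 36.0 × 375.1/7685 = 1.76 V.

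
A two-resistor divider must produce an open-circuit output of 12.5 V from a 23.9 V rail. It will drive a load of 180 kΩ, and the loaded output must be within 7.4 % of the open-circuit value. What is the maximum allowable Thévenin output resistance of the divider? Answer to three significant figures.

R_th ≤ 14.4 kΩ

Loading drop = R_th/(R_th + R_L) ≤ 0.0740, so R_th ≤ R_L · ε/(1−ε) = 180 kΩ × 0.0740/0.9260 = 14.4 kΩ.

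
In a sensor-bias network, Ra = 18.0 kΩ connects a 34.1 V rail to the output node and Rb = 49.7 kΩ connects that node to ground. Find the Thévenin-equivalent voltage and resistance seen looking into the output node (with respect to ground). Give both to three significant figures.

V_th is the open-circuit tap voltage: 34.1 × 49.7/(18.0 + 49.7) = 25.0 V.
With the supply zeroed, Ra and Rb appear in parallel from the tap: R_th = Ra‖Rb = (18.0 × 49.7)/67.70 = 13.2 kΩ.

V_th = 25.0 V, R_th = 13.2 kΩ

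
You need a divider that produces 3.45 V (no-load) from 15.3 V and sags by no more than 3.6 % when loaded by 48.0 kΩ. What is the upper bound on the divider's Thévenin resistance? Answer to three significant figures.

Loading drop = R_th/(R_th + R_L) ≤ 0.0360, so R_th ≤ R_L · ε/(1−ε) = 48.0 kΩ × 0.0360/0.9640 = 1.79 kΩ.
(Any R1, R2 with R2/(R1+R2) = 0.225 and R1‖R2 ≤ 1.79 kΩ will meet the spec.)

R_th ≤ 1.79 kΩ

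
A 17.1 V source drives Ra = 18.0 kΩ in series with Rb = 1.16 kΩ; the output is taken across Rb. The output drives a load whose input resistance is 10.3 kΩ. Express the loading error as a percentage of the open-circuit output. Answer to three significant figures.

Unloaded V = 17.1 × 1.16/19.16 = 1.0353 V.
Loaded: Rb‖R_L = 1.043 kΩ, giving V = 17.1 × 1.043/19.04 = 0.93623 V.
Drop = (1.0353 − 0.93623) / 1.0353 = 9.57 %.

9.57 %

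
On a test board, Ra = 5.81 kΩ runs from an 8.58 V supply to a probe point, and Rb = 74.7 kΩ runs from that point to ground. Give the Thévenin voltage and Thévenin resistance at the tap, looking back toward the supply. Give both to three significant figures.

V_th is the open-circuit tap voltage: 8.58 × 74.7/(5.81 + 74.7) = 7.96 V.
With the supply zeroed, Ra and Rb appear in parallel from the tap: R_th = Ra‖Rb = (5.81 × 74.7)/80.51 = 5.39 kΩ.

V_th = 7.96 V, R_th = 5.39 kΩ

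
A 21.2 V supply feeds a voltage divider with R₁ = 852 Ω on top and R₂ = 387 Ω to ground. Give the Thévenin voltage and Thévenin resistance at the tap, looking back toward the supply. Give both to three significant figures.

V_th = 6.62 V, R_th = 266 Ω

V_th is the open-circuit tap voltage: 21.2 × 387/(852 + 387) = 6.62 V.
With the supply zeroed, R₁ and R₂ appear in parallel from the tap: R_th = R₁‖R₂ = (852 × 387)/1239 = 266 Ω.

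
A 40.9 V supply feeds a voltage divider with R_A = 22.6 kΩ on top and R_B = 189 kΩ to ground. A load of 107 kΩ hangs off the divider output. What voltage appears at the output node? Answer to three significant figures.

V_out ≈ 30.7 V

The load sits in parallel with R_B: R_B‖R_L = (189 × 107) / (189 + 107) = 68.32 kΩ.
V_out = 40.9 × 68.32 / (22.6 + 68.32) = 40.9 × 68.32/90.92 = 30.7 V.
(Unloaded it would have been 36.5 V.)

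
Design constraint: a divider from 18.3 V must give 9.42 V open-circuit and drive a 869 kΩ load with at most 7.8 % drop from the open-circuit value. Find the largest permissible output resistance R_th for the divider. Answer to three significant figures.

Loading drop = R_th/(R_th + R_L) ≤ 0.0780, so R_th ≤ R_L · ε/(1−ε) = 869 kΩ × 0.0780/0.9220 = 73.5 kΩ.
(Any R1, R2 with R2/(R1+R2) = 0.515 and R1‖R2 ≤ 73.5 kΩ will meet the spec.)

R_th ≤ 73.5 kΩ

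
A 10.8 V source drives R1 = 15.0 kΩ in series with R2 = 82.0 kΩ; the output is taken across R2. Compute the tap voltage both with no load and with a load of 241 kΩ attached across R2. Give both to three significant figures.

Unloaded: 9.13 V; loaded: 8.67 V

Open-circuit: V = 10.8 × 82.0/(15.0 + 82.0) = 9.13 V.
With the load, R2 becomes R2‖R_L = 61.18 kΩ, so V = 10.8 × 61.18/76.18 = 8.67 V.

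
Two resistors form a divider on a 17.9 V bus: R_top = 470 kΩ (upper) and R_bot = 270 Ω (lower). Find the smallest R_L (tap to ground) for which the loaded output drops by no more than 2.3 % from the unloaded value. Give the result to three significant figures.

R_L(min) ≈ 11.5 kΩ

Output resistance R_th = R_top‖R_bot = (470000 × 270)/470300 = 269.8 Ω.
The fractional drop is R_th/(R_th + R_L); requiring this ≤ 0.0230 gives R_L ≥ R_th(1/0.0230 − 1) = 269.8 × 42.48 = 11.5 kΩ.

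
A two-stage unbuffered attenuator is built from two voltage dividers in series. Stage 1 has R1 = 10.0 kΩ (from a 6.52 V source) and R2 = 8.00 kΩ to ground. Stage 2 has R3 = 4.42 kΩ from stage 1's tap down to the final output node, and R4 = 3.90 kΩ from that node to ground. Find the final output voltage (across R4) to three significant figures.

Stage 2 presents R3+R4 = 8.320 kΩ as a load on stage 1's tap.
Stage 1's lower leg becomes R2‖(R3+R4) = 4.078 kΩ, so V_mid = 6.52 × 4.078/14.08 = 1.889 V.
Stage 2 is itself unloaded: V_out = V_mid × R4/(R3+R4) = 1.889 × 3.90/8.320 = 0.885 V.

V_out ≈ 0.885 V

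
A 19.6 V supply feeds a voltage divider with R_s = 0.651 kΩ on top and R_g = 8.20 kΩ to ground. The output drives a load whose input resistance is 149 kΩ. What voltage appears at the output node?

The load sits in parallel with R_g: R_g‖R_L = (8200 × 149000) / (8200 + 149000) = 7772 Ω.
V_out = 19.6 × 7772 / (651 + 7772) = 19.6 × 7772/8423 = 18.1 V.

V_out ≈ 18.1 V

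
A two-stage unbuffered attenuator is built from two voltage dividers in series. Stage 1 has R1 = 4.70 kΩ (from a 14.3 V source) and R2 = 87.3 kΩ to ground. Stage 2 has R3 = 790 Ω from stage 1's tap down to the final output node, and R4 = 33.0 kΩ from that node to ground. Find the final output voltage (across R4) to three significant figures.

V_out ≈ 11.7 V

Stage 2 presents R3+R4 = 33790 Ω as a load on stage 1's tap.
Stage 1's lower leg becomes R2‖(R3+R4) = 24360 Ω, so V_mid = 14.3 × 24360/29060 = 11.99 V.
Stage 2 is itself unloaded: V_out = V_mid × R4/(R3+R4) = 11.99 × 33000/33790 = 11.7 V.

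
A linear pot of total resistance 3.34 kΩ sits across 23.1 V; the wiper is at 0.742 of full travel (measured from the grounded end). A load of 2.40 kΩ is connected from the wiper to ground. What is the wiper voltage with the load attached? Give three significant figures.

V ≈ 13.5 V

The wiper splits the pot into (1−α)R = 861.7 Ω above and αR = 2478 Ω below.
Lower section ‖ load = 1219 Ω.
V_wiper = 23.1 × 1219/(861.7 + 1219) = 13.5 V.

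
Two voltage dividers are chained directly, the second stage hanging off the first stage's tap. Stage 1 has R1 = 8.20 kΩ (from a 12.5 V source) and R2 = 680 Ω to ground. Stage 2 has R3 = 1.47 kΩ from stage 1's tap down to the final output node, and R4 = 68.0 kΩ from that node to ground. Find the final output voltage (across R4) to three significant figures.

Stage 2 presents R3+R4 = 69470 Ω as a load on stage 1's tap.
Stage 1's lower leg becomes R2‖(R3+R4) = 673.4 Ω, so V_mid = 12.5 × 673.4/8873 = 0.9486 V.
Stage 2 is itself unloaded: V_out = V_mid × R4/(R3+R4) = 0.9486 × 68000/69470 = 0.929 V.

V_out ≈ 0.929 V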